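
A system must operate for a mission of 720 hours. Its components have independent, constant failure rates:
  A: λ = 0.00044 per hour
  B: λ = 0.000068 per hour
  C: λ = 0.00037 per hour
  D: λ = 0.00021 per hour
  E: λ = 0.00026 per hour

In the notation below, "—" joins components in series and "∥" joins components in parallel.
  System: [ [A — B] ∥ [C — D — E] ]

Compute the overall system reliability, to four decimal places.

R(A) = exp(−0.00044 × 720) = 0.728476
R(B) = exp(−0.000068 × 720) = 0.952219
R(C) = exp(−0.00037 × 720) = 0.766133
R(D) = exp(−0.00021 × 720) = 0.859676
R(E) = exp(−0.00026 × 720) = 0.829278
Series (A and B): 0.728476 × 0.952219 = 0.693669
Series (C, D, and E): 0.766133 × 0.859676 × 0.829278 = 0.546184
Parallel ([0.693669] and [0.546184]): 1 − (1 − 0.693669)(1 − 0.546184) = 0.8610

0.8610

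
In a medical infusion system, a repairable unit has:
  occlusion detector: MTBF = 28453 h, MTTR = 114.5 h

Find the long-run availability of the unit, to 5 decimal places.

A(occlusion detector) = MTBF/(MTBF+MTTR) = 28453/(28453+114.5) = 0.99599

0.99599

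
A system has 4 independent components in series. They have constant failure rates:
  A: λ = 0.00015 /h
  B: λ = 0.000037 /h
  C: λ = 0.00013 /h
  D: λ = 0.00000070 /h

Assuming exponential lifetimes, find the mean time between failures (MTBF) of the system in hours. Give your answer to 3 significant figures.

3150

Series of exponential components: λ_sys = Σ λ_i
λ_sys = 0.00015 + 0.000037 + 0.00013 + 0.00000070 = 3.1770e-04 /h
MTBF = 1 / λ_sys = 3150 h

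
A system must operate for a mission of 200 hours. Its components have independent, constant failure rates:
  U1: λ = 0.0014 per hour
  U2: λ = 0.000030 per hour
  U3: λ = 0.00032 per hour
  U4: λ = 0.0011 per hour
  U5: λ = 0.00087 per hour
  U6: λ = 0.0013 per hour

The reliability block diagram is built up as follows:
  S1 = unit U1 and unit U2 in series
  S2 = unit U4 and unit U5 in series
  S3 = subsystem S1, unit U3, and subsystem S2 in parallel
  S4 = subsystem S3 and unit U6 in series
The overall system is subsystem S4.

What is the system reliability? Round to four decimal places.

0.7672

R(U1) = exp(−0.0014 × 200) = 0.755784
R(U2) = exp(−0.000030 × 200) = 0.994018
R(U3) = exp(−0.00032 × 200) = 0.938005
R(U4) = exp(−0.0011 × 200) = 0.802519
R(U5) = exp(−0.00087 × 200) = 0.840297
R(U6) = exp(−0.0013 × 200) = 0.771052
Series (U1 and U2): 0.755784 × 0.994018 = 0.751263
Series (U4 and U5): 0.802519 × 0.840297 = 0.674354
Parallel ([0.751263], U3, and [0.674354]): 1 − (1 − 0.751263)(1 − 0.938005)(1 − 0.674354) = 0.994978
Series ([0.994978] and U6): 0.994978 × 0.771052 = 0.7672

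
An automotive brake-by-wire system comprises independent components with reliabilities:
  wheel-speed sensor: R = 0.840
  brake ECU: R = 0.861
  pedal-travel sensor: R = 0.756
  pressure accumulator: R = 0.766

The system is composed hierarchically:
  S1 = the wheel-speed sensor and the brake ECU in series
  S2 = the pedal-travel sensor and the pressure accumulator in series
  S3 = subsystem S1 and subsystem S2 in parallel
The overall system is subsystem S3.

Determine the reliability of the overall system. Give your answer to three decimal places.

Series (wheel-speed sensor and brake ECU): 0.84000 × 0.86100 = 0.72324
Series (pedal-travel sensor and pressure accumulator): 0.75600 × 0.76600 = 0.57910
Parallel ([0.72324] and [0.57910]): 1 − (1 − 0.72324)(1 − 0.57910) = 0.884

0.884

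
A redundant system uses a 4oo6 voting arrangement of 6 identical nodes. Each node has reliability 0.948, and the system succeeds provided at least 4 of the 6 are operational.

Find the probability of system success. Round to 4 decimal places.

0.9975

R = Σ_{i=4}^{6} C(6,i) p^i (1−p)^{6−i} with p = 0.948
C(6,4)·0.948^4·0.052^2 = 0.032759
C(6,5)·0.948^5·0.052^1 = 0.238889
C(6,6)·0.948^6·0.052^0 = 0.725855
Sum = 0.9975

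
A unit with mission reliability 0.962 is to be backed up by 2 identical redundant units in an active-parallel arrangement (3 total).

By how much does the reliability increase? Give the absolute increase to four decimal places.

R_before = 0.962
R_after = 1 − (1 − 0.962)^3 = 0.9999
ΔR = 0.9999 − 0.962 = 0.0379

0.0379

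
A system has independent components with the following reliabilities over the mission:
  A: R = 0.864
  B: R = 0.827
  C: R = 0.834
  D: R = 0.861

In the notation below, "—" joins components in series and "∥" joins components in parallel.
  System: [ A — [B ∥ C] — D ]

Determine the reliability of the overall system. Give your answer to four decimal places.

Parallel (B and C): 1 − (1 − 0.827000)(1 − 0.834000) = 0.971282
Series (A, [0.971282], and D): 0.864000 × 0.971282 × 0.861000 = 0.7225

0.7225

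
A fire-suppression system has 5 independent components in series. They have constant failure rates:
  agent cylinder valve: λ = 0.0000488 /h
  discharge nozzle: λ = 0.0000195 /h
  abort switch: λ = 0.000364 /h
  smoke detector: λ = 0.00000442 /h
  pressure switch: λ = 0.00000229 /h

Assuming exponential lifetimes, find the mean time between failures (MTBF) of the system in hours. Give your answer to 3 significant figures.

Series of exponential components: λ_sys = Σ λ_i
λ_sys = 0.0000488 + 0.0000195 + 0.000364 + 0.00000442 + 0.00000229 = 4.3901e-04 /h
MTBF = 1 / λ_sys = 2280 h

2280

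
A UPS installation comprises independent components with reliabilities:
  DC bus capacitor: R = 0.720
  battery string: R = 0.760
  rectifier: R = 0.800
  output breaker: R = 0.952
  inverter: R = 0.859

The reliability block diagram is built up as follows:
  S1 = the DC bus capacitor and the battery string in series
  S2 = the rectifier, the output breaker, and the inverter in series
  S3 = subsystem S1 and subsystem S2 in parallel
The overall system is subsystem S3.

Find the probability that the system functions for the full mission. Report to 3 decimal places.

Series (DC bus capacitor and battery string): 0.72000 × 0.76000 = 0.54720
Series (rectifier, output breaker, and inverter): 0.80000 × 0.95200 × 0.85900 = 0.65421
Parallel ([0.54720] and [0.65421]): 1 − (1 − 0.54720)(1 − 0.65421) = 0.843

0.843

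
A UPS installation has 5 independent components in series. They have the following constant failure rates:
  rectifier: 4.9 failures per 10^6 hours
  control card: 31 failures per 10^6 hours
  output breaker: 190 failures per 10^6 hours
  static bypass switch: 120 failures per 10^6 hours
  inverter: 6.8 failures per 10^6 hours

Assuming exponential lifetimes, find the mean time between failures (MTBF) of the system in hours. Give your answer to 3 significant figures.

2840

Series of exponential components: λ_sys = Σ λ_i
λ_sys = 0.0000049 + 0.000031 + 0.00019 + 0.00012 + 0.0000068 = 3.5270e-04 /h
MTBF = 1 / λ_sys = 2840 h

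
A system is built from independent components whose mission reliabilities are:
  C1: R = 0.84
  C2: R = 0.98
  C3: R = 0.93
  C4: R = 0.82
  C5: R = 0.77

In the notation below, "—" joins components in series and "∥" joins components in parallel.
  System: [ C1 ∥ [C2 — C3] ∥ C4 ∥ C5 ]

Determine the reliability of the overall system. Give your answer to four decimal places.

0.9994

Series (C2 and C3): 0.980000 × 0.930000 = 0.911400
Parallel (C1, [0.911400], C4, and C5): 1 − (1 − 0.840000)(1 − 0.911400)(1 − 0.820000)(1 − 0.770000) = 0.9994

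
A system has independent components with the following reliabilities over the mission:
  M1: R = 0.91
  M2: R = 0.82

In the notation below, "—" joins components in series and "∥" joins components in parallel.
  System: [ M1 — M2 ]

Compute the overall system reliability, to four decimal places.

0.7462

Series (M1 and M2): 0.910000 × 0.820000 = 0.7462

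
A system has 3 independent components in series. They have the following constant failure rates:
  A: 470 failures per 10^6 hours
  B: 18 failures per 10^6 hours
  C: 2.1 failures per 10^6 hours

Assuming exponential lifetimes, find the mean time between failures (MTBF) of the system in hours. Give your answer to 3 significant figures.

Series of exponential components: λ_sys = Σ λ_i
λ_sys = 0.00047 + 0.000018 + 0.0000021 = 4.9010e-04 /h
MTBF = 1 / λ_sys = 2040 h

2040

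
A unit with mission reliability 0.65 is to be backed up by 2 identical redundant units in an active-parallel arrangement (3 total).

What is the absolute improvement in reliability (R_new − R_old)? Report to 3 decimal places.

R_before = 0.65
R_after = 1 − (1 − 0.65)^3 = 0.957
ΔR = 0.957 − 0.65 = 0.307

0.307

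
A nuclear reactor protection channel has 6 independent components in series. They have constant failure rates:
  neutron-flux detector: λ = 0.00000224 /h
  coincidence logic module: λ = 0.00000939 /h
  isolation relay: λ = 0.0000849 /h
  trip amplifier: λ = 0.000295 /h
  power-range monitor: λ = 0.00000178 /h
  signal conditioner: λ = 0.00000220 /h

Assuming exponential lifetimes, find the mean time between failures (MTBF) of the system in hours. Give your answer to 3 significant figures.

2530

Series of exponential components: λ_sys = Σ λ_i
λ_sys = 0.00000224 + 0.00000939 + 0.0000849 + 0.000295 + 0.00000178 + 0.00000220 = 3.9551e-04 /h
MTBF = 1 / λ_sys = 2530 h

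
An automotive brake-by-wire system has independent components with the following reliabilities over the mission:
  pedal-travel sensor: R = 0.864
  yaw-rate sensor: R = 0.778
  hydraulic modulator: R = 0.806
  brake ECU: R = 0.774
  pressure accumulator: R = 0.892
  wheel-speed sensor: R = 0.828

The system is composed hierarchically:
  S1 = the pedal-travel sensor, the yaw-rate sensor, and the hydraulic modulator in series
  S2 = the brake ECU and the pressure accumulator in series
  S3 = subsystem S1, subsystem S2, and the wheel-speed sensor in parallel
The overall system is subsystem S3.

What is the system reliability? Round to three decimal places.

0.976

Series (pedal-travel sensor, yaw-rate sensor, and hydraulic modulator): 0.86400 × 0.77800 × 0.80600 = 0.54179
Series (brake ECU and pressure accumulator): 0.77400 × 0.89200 = 0.69041
Parallel ([0.54179], [0.69041], and wheel-speed sensor): 1 − (1 − 0.54179)(1 − 0.69041)(1 − 0.82800) = 0.976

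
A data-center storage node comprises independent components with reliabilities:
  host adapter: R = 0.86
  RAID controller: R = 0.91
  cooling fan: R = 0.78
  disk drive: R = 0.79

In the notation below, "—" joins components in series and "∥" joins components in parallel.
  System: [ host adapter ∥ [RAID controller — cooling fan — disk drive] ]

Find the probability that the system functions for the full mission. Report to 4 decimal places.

0.9385

Series (RAID controller, cooling fan, and disk drive): 0.910000 × 0.780000 × 0.790000 = 0.560742
Parallel (host adapter and [0.560742]): 1 − (1 − 0.860000)(1 − 0.560742) = 0.9385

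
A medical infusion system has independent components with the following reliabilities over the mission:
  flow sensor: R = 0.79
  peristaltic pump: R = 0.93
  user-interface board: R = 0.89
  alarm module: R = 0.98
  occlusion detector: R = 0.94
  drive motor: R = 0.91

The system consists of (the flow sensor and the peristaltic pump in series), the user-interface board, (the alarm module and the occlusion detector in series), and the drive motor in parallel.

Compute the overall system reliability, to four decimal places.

Series (flow sensor and peristaltic pump): 0.790000 × 0.930000 = 0.734700
Series (alarm module and occlusion detector): 0.980000 × 0.940000 = 0.921200
Parallel ([0.734700], user-interface board, [0.921200], and drive motor): 1 − (1 − 0.734700)(1 − 0.890000)(1 − 0.921200)(1 − 0.910000) = 0.9998

0.9998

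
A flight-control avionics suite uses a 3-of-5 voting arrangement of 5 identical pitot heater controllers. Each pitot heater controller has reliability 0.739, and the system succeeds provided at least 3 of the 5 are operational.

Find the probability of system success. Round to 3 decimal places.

0.885

R = Σ_{i=3}^{5} C(5,i) p^i (1−p)^{5−i} with p = 0.739
C(5,3)·0.739^3·0.261^2 = 0.27493
C(5,4)·0.739^4·0.261^1 = 0.38921
C(5,5)·0.739^5·0.261^0 = 0.22041
Sum = 0.885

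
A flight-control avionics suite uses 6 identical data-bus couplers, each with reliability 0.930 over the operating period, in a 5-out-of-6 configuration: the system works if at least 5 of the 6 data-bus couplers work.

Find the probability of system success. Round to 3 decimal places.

R = Σ_{i=5}^{6} C(6,i) p^i (1−p)^{6−i} with p = 0.930
C(6,5)·0.930^5·0.070^1 = 0.29219
C(6,6)·0.930^6·0.070^0 = 0.64699
Sum = 0.939

0.939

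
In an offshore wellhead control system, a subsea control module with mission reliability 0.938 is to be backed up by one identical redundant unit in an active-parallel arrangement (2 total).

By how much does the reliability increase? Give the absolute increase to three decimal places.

R_before = 0.938
R_after = 1 − (1 − 0.938)^2 = 0.996
ΔR = 0.996 − 0.938 = 0.058

0.058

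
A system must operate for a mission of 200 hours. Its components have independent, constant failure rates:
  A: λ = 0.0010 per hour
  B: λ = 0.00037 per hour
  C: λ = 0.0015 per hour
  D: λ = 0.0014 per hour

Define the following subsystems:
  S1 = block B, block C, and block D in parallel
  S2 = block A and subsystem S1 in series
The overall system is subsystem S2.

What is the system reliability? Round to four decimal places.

0.8150

R(A) = exp(−0.0010 × 200) = 0.818731
R(B) = exp(−0.00037 × 200) = 0.928672
R(C) = exp(−0.0015 × 200) = 0.740818
R(D) = exp(−0.0014 × 200) = 0.755784
Parallel (B, C, and D): 1 − (1 − 0.928672)(1 − 0.740818)(1 − 0.755784) = 0.995485
Series (A and [0.995485]): 0.818731 × 0.995485 = 0.8150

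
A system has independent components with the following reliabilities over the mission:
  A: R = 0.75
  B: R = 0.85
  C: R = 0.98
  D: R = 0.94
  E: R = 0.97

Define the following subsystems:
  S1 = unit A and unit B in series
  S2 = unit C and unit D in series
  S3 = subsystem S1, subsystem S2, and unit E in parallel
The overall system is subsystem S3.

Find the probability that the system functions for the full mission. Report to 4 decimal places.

Series (A and B): 0.750000 × 0.850000 = 0.637500
Series (C and D): 0.980000 × 0.940000 = 0.921200
Parallel ([0.637500], [0.921200], and E): 1 − (1 − 0.637500)(1 − 0.921200)(1 − 0.970000) = 0.9991

0.9991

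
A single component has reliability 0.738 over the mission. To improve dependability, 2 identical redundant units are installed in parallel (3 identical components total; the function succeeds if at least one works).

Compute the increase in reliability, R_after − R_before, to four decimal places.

0.2440

R_before = 0.738
R_after = 1 − (1 − 0.738)^3 = 0.9820
ΔR = 0.9820 − 0.738 = 0.2440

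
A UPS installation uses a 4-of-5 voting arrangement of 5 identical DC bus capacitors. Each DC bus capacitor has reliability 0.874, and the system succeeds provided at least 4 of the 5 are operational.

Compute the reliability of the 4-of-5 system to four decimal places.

0.8776

R = Σ_{i=4}^{5} C(5,i) p^i (1−p)^{5−i} with p = 0.874
C(5,4)·0.874^4·0.126^1 = 0.367609
C(5,5)·0.874^5·0.126^0 = 0.509985
Sum = 0.8776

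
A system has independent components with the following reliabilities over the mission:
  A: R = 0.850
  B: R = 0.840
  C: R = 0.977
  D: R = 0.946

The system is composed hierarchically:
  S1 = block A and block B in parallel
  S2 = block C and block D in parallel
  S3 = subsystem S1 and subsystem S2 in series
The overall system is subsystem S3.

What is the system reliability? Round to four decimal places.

Parallel (A and B): 1 − (1 − 0.850000)(1 − 0.840000) = 0.976000
Parallel (C and D): 1 − (1 − 0.977000)(1 − 0.946000) = 0.998758
Series ([0.976000] and [0.998758]): 0.976000 × 0.998758 = 0.9748

0.9748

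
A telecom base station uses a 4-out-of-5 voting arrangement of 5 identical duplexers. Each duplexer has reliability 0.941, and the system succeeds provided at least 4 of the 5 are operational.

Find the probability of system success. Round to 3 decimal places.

0.969

R = Σ_{i=4}^{5} C(5,i) p^i (1−p)^{5−i} with p = 0.941
C(5,4)·0.941^4·0.059^1 = 0.23130
C(5,5)·0.941^5·0.059^0 = 0.73782
Sum = 0.969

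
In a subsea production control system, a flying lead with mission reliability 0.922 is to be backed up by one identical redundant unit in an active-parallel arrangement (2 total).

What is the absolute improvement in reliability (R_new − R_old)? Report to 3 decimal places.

0.072

R_before = 0.922
R_after = 1 − (1 − 0.922)^2 = 0.994
ΔR = 0.994 − 0.922 = 0.072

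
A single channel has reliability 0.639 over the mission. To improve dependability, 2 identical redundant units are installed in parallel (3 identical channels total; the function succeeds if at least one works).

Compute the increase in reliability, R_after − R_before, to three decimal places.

R_before = 0.639
R_after = 1 − (1 − 0.639)^3 = 0.953
ΔR = 0.953 − 0.639 = 0.314

0.314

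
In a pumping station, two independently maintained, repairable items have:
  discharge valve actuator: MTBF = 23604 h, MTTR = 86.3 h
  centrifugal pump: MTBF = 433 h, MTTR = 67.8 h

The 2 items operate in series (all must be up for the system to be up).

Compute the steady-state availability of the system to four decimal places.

A(discharge valve actuator) = MTBF/(MTBF+MTTR) = 23604/(23604+86.3) = 0.996357
A(centrifugal pump) = MTBF/(MTBF+MTTR) = 433/(433+67.8) = 0.864617
Series availability: 0.996357 × 0.864617 = 0.8615

0.8615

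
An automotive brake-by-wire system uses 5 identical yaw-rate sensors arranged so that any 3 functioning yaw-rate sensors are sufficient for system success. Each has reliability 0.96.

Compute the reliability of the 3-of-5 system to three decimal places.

R = Σ_{i=3}^{5} C(5,i) p^i (1−p)^{5−i} with p = 0.96
C(5,3)·0.96^3·0.04^2 = 0.01416
C(5,4)·0.96^4·0.04^1 = 0.16987
C(5,5)·0.96^5·0.04^0 = 0.81537
Sum = 0.999

0.999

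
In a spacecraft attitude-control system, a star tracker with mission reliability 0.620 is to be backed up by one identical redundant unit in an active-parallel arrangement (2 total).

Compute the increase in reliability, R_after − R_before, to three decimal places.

R_before = 0.620
R_after = 1 − (1 − 0.620)^2 = 0.856
ΔR = 0.856 − 0.620 = 0.236

0.236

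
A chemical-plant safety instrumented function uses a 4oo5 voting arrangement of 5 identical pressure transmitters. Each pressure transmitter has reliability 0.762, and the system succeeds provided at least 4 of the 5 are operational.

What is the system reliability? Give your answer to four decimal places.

R = Σ_{i=4}^{5} C(5,i) p^i (1−p)^{5−i} with p = 0.762
C(5,4)·0.762^4·0.238^1 = 0.401205
C(5,5)·0.762^5·0.238^0 = 0.256906
Sum = 0.6581

0.6581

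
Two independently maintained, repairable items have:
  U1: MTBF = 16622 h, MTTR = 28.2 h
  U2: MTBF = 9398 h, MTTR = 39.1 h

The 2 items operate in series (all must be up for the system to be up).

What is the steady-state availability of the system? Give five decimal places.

0.99417

A(U1) = MTBF/(MTBF+MTTR) = 16622/(16622+28.2) = 0.998306
A(U2) = MTBF/(MTBF+MTTR) = 9398/(9398+39.1) = 0.995857
Series availability: 0.998306 × 0.995857 = 0.99417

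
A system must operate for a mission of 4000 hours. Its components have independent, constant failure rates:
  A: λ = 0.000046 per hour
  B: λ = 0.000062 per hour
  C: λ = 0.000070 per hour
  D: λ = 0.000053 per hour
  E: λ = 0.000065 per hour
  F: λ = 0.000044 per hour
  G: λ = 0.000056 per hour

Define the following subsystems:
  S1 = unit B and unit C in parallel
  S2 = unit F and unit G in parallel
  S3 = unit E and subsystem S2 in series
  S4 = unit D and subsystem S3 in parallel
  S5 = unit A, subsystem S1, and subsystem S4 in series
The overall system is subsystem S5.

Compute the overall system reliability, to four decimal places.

0.7491

R(A) = exp(−0.000046 × 4000) = 0.831936
R(B) = exp(−0.000062 × 4000) = 0.780360
R(C) = exp(−0.000070 × 4000) = 0.755784
R(D) = exp(−0.000053 × 4000) = 0.808965
R(E) = exp(−0.000065 × 4000) = 0.771052
R(F) = exp(−0.000044 × 4000) = 0.838618
R(G) = exp(−0.000056 × 4000) = 0.799315
Parallel (B and C): 1 − (1 − 0.780360)(1 − 0.755784) = 0.946360
Parallel (F and G): 1 − (1 − 0.838618)(1 − 0.799315) = 0.967613
Series (E and [0.967613]): 0.771052 × 0.967613 = 0.746080
Parallel (D and [0.746080]): 1 − (1 − 0.808965)(1 − 0.746080) = 0.951492
Series (A, [0.946360], and [0.951492]): 0.831936 × 0.946360 × 0.951492 = 0.7491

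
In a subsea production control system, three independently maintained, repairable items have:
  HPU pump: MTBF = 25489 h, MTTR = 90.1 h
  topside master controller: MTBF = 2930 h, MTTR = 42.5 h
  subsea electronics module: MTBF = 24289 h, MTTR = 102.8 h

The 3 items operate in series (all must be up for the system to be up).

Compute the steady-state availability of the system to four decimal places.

0.9781

A(HPU pump) = MTBF/(MTBF+MTTR) = 25489/(25489+90.1) = 0.996478
A(topside master controller) = MTBF/(MTBF+MTTR) = 2930/(2930+42.5) = 0.985702
A(subsea electronics module) = MTBF/(MTBF+MTTR) = 24289/(24289+102.8) = 0.995785
Series availability: 0.996478 × 0.985702 × 0.995785 = 0.9781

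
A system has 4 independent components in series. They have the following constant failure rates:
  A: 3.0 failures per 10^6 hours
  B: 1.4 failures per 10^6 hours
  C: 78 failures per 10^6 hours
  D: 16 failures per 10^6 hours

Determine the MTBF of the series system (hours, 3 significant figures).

Series of exponential components: λ_sys = Σ λ_i
λ_sys = 0.0000030 + 0.0000014 + 0.000078 + 0.000016 = 9.8400e-05 /h
MTBF = 1 / λ_sys = 10200 h

10200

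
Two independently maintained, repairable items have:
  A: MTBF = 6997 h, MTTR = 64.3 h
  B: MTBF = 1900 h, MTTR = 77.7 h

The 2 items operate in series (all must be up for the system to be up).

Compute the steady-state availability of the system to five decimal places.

A(A) = MTBF/(MTBF+MTTR) = 6997/(6997+64.3) = 0.990894
A(B) = MTBF/(MTBF+MTTR) = 1900/(1900+77.7) = 0.960712
Series availability: 0.990894 × 0.960712 = 0.95196

0.95196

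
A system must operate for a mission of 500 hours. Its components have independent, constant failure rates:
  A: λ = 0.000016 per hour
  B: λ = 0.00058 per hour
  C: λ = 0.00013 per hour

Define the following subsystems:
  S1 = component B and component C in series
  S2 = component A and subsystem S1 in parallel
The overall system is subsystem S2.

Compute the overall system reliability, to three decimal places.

R(A) = exp(−0.000016 × 500) = 0.99203
R(B) = exp(−0.00058 × 500) = 0.74826
R(C) = exp(−0.00013 × 500) = 0.93707
Series (B and C): 0.74826 × 0.93707 = 0.70117
Parallel (A and [0.70117]): 1 − (1 − 0.99203)(1 − 0.70117) = 0.998

0.998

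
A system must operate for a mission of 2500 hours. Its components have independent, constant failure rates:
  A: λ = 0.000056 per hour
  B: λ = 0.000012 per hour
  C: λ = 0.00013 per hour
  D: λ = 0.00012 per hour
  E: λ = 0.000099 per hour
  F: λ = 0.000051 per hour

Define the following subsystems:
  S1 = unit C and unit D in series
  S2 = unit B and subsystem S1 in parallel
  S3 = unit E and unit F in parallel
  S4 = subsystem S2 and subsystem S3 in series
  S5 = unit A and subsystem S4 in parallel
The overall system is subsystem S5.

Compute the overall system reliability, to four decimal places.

0.9948

R(A) = exp(−0.000056 × 2500) = 0.869358
R(B) = exp(−0.000012 × 2500) = 0.970446
R(C) = exp(−0.00013 × 2500) = 0.722527
R(D) = exp(−0.00012 × 2500) = 0.740818
R(E) = exp(−0.000099 × 2500) = 0.780750
R(F) = exp(−0.000051 × 2500) = 0.880293
Series (C and D): 0.722527 × 0.740818 = 0.535261
Parallel (B and [0.535261]): 1 − (1 − 0.970446)(1 − 0.535261) = 0.986265
Parallel (E and F): 1 − (1 − 0.780750)(1 − 0.880293) = 0.973754
Series ([0.986265] and [0.973754]): 0.986265 × 0.973754 = 0.960379
Parallel (A and [0.960379]): 1 − (1 − 0.869358)(1 − 0.960379) = 0.9948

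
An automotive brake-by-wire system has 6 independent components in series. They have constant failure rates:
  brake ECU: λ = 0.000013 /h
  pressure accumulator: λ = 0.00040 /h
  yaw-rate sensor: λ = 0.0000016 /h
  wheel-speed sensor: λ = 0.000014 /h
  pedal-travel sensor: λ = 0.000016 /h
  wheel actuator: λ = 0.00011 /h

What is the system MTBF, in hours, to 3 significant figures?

Series of exponential components: λ_sys = Σ λ_i
λ_sys = 0.000013 + 0.00040 + 0.0000016 + 0.000014 + 0.000016 + 0.00011 = 5.5460e-04 /h
MTBF = 1 / λ_sys = 1800 h

1800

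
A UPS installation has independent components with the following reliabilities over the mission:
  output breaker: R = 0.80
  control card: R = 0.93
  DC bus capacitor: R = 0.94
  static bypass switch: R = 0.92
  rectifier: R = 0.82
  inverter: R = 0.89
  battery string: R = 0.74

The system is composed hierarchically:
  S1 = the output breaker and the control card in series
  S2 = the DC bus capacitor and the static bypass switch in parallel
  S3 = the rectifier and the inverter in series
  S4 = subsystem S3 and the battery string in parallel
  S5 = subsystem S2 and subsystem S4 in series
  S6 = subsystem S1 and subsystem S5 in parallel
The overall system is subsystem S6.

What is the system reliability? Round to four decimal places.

Series (output breaker and control card): 0.800000 × 0.930000 = 0.744000
Parallel (DC bus capacitor and static bypass switch): 1 − (1 − 0.940000)(1 − 0.920000) = 0.995200
Series (rectifier and inverter): 0.820000 × 0.890000 = 0.729800
Parallel ([0.729800] and battery string): 1 − (1 − 0.729800)(1 − 0.740000) = 0.929748
Series ([0.995200] and [0.929748]): 0.995200 × 0.929748 = 0.925285
Parallel ([0.744000] and [0.925285]): 1 − (1 − 0.744000)(1 − 0.925285) = 0.9809

0.9809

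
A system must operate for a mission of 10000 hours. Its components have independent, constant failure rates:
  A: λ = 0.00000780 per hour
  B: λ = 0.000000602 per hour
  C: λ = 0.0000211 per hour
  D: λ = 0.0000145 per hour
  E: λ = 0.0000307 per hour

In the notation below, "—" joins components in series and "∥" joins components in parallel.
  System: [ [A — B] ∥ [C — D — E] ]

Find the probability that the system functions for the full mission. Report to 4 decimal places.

R(A) = exp(−0.00000780 × 10000) = 0.924964
R(B) = exp(−0.000000602 × 10000) = 0.993998
R(C) = exp(−0.0000211 × 10000) = 0.809774
R(D) = exp(−0.0000145 × 10000) = 0.865022
R(E) = exp(−0.0000307 × 10000) = 0.735651
Series (A and B): 0.924964 × 0.993998 = 0.919412
Series (C, D, and E): 0.809774 × 0.865022 × 0.735651 = 0.515303
Parallel ([0.919412] and [0.515303]): 1 − (1 − 0.919412)(1 − 0.515303) = 0.9609

0.9609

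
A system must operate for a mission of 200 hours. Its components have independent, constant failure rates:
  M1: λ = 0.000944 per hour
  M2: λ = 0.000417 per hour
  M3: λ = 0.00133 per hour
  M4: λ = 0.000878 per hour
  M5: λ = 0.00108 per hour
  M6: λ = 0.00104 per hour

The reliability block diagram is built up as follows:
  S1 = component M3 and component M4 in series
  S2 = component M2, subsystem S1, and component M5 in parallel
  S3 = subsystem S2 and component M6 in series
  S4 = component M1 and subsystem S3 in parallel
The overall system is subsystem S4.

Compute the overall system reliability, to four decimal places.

0.9669

R(M1) = exp(−0.000944 × 200) = 0.827952
R(M2) = exp(−0.000417 × 200) = 0.919983
R(M3) = exp(−0.00133 × 200) = 0.766439
R(M4) = exp(−0.000878 × 200) = 0.838953
R(M5) = exp(−0.00108 × 200) = 0.805735
R(M6) = exp(−0.00104 × 200) = 0.812207
Series (M3 and M4): 0.766439 × 0.838953 = 0.643006
Parallel (M2, [0.643006], and M5): 1 − (1 − 0.919983)(1 − 0.643006)(1 − 0.805735) = 0.994451
Series ([0.994451] and M6): 0.994451 × 0.812207 = 0.807700
Parallel (M1 and [0.807700]): 1 − (1 − 0.827952)(1 − 0.807700) = 0.9669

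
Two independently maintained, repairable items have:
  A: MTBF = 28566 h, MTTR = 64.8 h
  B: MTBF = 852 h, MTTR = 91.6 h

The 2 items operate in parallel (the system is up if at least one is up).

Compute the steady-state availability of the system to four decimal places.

0.9998

A(A) = MTBF/(MTBF+MTTR) = 28566/(28566+64.8) = 0.997737
A(B) = MTBF/(MTBF+MTTR) = 852/(852+91.6) = 0.902925
Parallel availability: 1 − (1 − 0.997737)(1 − 0.902925) = 0.9998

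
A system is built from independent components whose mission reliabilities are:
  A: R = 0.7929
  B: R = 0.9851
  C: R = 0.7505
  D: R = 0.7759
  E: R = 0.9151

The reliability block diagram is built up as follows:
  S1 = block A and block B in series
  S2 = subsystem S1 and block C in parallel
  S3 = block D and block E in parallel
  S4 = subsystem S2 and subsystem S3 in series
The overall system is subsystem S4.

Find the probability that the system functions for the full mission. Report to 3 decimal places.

0.927

Series (A and B): 0.79290 × 0.98510 = 0.78109
Parallel ([0.78109] and C): 1 − (1 − 0.78109)(1 − 0.75050) = 0.94538
Parallel (D and E): 1 − (1 − 0.77590)(1 − 0.91510) = 0.98097
Series ([0.94538] and [0.98097]): 0.94538 × 0.98097 = 0.927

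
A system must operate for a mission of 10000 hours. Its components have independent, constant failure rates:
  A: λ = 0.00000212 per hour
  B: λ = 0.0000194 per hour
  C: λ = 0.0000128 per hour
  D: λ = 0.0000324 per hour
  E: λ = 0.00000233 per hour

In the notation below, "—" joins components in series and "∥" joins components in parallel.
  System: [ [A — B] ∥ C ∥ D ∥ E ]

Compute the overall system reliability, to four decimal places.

R(A) = exp(−0.00000212 × 10000) = 0.979023
R(B) = exp(−0.0000194 × 10000) = 0.823658
R(C) = exp(−0.0000128 × 10000) = 0.879853
R(D) = exp(−0.0000324 × 10000) = 0.723250
R(E) = exp(−0.00000233 × 10000) = 0.976969
Series (A and B): 0.979023 × 0.823658 = 0.806380
Parallel ([0.806380], C, D, and E): 1 − (1 − 0.806380)(1 − 0.879853)(1 − 0.723250)(1 − 0.976969) = 0.9999

0.9999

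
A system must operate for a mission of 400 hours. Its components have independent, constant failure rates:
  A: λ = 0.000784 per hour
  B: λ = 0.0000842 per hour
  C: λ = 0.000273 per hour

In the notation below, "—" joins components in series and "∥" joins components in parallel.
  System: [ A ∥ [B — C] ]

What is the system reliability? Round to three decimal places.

R(A) = exp(−0.000784 × 400) = 0.73081
R(B) = exp(−0.0000842 × 400) = 0.96688
R(C) = exp(−0.000273 × 400) = 0.89655
Series (B and C): 0.96688 × 0.89655 = 0.86686
Parallel (A and [0.86686]): 1 − (1 − 0.73081)(1 − 0.86686) = 0.964

0.964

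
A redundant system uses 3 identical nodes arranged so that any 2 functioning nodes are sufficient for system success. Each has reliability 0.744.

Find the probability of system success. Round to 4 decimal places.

R = Σ_{i=2}^{3} C(3,i) p^i (1−p)^{3−i} with p = 0.744
C(3,2)·0.744^2·0.256^1 = 0.425116
C(3,3)·0.744^3·0.256^0 = 0.411831
Sum = 0.8369

0.8369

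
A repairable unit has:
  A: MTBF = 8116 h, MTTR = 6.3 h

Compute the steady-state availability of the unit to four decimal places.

A(A) = MTBF/(MTBF+MTTR) = 8116/(8116+6.3) = 0.9992

0.9992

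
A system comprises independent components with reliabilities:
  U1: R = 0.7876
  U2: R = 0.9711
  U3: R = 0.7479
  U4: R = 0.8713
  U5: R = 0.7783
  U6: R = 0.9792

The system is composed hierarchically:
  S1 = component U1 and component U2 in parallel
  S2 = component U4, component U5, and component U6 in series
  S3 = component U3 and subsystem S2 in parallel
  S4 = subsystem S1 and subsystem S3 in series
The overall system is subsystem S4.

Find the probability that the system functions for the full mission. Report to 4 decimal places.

Parallel (U1 and U2): 1 − (1 − 0.787600)(1 − 0.971100) = 0.993862
Series (U4, U5, and U6): 0.871300 × 0.778300 × 0.979200 = 0.664028
Parallel (U3 and [0.664028]): 1 − (1 − 0.747900)(1 − 0.664028) = 0.915301
Series ([0.993862] and [0.915301]): 0.993862 × 0.915301 = 0.9097

0.9097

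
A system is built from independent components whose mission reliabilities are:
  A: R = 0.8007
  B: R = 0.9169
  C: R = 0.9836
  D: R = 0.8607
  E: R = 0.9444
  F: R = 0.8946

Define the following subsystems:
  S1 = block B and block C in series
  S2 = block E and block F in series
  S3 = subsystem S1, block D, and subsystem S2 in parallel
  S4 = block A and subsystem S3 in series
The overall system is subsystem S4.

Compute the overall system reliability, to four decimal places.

0.7990

Series (B and C): 0.916900 × 0.983600 = 0.901863
Series (E and F): 0.944400 × 0.894600 = 0.844860
Parallel ([0.901863], D, and [0.844860]): 1 − (1 − 0.901863)(1 − 0.860700)(1 − 0.844860) = 0.997879
Series (A and [0.997879]): 0.800700 × 0.997879 = 0.7990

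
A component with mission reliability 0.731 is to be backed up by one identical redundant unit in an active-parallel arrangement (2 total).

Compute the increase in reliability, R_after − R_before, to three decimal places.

0.197

R_before = 0.731
R_after = 1 − (1 − 0.731)^2 = 0.928
ΔR = 0.928 − 0.731 = 0.197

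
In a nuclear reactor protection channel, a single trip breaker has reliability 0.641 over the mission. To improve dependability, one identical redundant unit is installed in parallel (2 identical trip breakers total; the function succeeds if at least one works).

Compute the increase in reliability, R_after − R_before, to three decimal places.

R_before = 0.641
R_after = 1 − (1 − 0.641)^2 = 0.871
ΔR = 0.871 − 0.641 = 0.230

0.230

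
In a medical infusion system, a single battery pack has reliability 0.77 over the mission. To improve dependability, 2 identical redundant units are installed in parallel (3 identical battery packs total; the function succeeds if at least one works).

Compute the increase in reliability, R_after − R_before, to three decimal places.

R_before = 0.77
R_after = 1 − (1 − 0.77)^3 = 0.988
ΔR = 0.988 − 0.77 = 0.218

0.218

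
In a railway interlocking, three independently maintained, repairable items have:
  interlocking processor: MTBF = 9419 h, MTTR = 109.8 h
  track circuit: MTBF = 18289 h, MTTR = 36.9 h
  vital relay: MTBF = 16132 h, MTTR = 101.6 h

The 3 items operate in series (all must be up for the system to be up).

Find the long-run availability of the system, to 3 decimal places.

0.980

A(interlocking processor) = MTBF/(MTBF+MTTR) = 9419/(9419+109.8) = 0.988477
A(track circuit) = MTBF/(MTBF+MTTR) = 18289/(18289+36.9) = 0.997986
A(vital relay) = MTBF/(MTBF+MTTR) = 16132/(16132+101.6) = 0.993741
Series availability: 0.988477 × 0.997986 × 0.993741 = 0.980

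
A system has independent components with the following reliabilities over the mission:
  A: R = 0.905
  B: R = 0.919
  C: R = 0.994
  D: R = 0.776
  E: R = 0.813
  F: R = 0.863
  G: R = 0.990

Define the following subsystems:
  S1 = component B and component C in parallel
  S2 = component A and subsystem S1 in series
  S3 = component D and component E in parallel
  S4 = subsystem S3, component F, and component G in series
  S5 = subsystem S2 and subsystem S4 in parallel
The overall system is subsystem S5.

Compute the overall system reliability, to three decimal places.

0.983

Parallel (B and C): 1 − (1 − 0.91900)(1 − 0.99400) = 0.99951
Series (A and [0.99951]): 0.90500 × 0.99951 = 0.90456
Parallel (D and E): 1 − (1 − 0.77600)(1 − 0.81300) = 0.95811
Series ([0.95811], F, and G): 0.95811 × 0.86300 × 0.99000 = 0.81858
Parallel ([0.90456] and [0.81858]): 1 − (1 − 0.90456)(1 − 0.81858) = 0.983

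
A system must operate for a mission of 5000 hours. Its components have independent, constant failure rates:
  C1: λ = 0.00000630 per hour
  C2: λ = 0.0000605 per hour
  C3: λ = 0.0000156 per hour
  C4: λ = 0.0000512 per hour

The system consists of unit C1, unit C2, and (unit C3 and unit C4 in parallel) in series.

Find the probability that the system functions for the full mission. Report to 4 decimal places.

R(C1) = exp(−0.00000630 × 5000) = 0.968991
R(C2) = exp(−0.0000605 × 5000) = 0.738968
R(C3) = exp(−0.0000156 × 5000) = 0.924964
R(C4) = exp(−0.0000512 × 5000) = 0.774142
Parallel (C3 and C4): 1 − (1 − 0.924964)(1 − 0.774142) = 0.983053
Series (C1, C2, and [0.983053]): 0.968991 × 0.738968 × 0.983053 = 0.7039

0.7039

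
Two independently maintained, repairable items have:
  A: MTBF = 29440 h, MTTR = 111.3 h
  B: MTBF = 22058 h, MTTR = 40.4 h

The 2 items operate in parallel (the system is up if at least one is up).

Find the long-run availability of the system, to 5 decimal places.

0.99999

A(A) = MTBF/(MTBF+MTTR) = 29440/(29440+111.3) = 0.996234
A(B) = MTBF/(MTBF+MTTR) = 22058/(22058+40.4) = 0.998172
Parallel availability: 1 − (1 − 0.996234)(1 − 0.998172) = 0.99999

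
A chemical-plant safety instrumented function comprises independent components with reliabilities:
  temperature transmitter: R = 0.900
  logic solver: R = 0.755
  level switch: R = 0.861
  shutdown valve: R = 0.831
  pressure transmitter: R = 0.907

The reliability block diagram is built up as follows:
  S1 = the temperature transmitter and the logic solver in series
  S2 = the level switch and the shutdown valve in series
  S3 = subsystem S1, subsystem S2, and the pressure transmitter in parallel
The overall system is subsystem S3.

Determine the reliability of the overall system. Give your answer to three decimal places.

Series (temperature transmitter and logic solver): 0.90000 × 0.75500 = 0.67950
Series (level switch and shutdown valve): 0.86100 × 0.83100 = 0.71549
Parallel ([0.67950], [0.71549], and pressure transmitter): 1 − (1 − 0.67950)(1 − 0.71549)(1 − 0.90700) = 0.992

0.992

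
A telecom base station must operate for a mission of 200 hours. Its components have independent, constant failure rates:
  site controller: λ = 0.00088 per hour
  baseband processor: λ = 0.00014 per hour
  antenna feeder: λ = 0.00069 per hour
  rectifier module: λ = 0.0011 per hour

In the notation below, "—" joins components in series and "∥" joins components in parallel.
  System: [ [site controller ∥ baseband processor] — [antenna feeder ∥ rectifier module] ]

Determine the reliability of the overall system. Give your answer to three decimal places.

0.970

R(site controller) = exp(−0.00088 × 200) = 0.83862
R(baseband processor) = exp(−0.00014 × 200) = 0.97239
R(antenna feeder) = exp(−0.00069 × 200) = 0.87110
R(rectifier module) = exp(−0.0011 × 200) = 0.80252
Parallel (site controller and baseband processor): 1 − (1 − 0.83862)(1 − 0.97239) = 0.99554
Parallel (antenna feeder and rectifier module): 1 − (1 − 0.87110)(1 − 0.80252) = 0.97454
Series ([0.99554] and [0.97454]): 0.99554 × 0.97454 = 0.970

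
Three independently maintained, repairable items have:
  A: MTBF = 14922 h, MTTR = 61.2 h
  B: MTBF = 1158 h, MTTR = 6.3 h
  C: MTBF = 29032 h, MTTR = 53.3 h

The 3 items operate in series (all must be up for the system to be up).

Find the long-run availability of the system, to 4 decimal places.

0.9887

A(A) = MTBF/(MTBF+MTTR) = 14922/(14922+61.2) = 0.995915
A(B) = MTBF/(MTBF+MTTR) = 1158/(1158+6.3) = 0.994589
A(C) = MTBF/(MTBF+MTTR) = 29032/(29032+53.3) = 0.998167
Series availability: 0.995915 × 0.994589 × 0.998167 = 0.9887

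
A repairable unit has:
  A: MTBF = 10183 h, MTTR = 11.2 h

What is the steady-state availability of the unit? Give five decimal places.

A(A) = MTBF/(MTBF+MTTR) = 10183/(10183+11.2) = 0.99890

0.99890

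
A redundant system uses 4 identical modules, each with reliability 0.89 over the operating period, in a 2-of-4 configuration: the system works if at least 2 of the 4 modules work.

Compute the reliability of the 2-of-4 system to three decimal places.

0.995

R = Σ_{i=2}^{4} C(4,i) p^i (1−p)^{4−i} with p = 0.89
C(4,2)·0.89^2·0.11^2 = 0.05751
C(4,3)·0.89^3·0.11^1 = 0.31019
C(4,4)·0.89^4·0.11^0 = 0.62742
Sum = 0.995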